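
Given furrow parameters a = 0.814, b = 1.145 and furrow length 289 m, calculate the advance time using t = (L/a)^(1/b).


t = (L/a)^(1/b)
t = (289/0.814)^(1/1.145)
t = 355.036855^(1/1.145)

168.7769 min


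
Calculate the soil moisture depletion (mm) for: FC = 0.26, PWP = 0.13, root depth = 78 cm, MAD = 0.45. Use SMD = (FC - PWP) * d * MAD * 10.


SMD = (FC - PWP) * d * MAD * 10
SMD = (0.26 - 0.13) * 78 * 0.45 * 10
SMD = 0.1300 * 78 * 0.45 * 10

45.6300 mm


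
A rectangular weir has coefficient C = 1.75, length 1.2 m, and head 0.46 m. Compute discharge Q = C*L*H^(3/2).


Q = C * L * H^(3/2) = 1.75 * 1.2 * 0.46^1.5 = 1.75 * 1.2 * 0.311987

0.6552 m^3/s


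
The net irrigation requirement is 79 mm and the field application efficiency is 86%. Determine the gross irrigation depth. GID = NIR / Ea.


Ea = 86% = 0.86
GID = NIR / Ea = 79 / 0.86 = 91.8605 mm

91.8605 mm


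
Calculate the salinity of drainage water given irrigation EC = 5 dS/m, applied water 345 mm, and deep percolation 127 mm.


EC_dw = EC_iw * D_iw / D_dw
EC_dw = 5 * 345 / 127
EC_dw = 1725 / 127

13.5827 dS/m


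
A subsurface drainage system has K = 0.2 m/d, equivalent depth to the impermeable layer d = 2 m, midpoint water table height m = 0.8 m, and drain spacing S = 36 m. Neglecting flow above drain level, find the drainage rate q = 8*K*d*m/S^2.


q = 8*K*d*m/S^2
q = 8*0.2*2*0.8/36^2
q = 2.5600 / 1296

0.0020 m/d


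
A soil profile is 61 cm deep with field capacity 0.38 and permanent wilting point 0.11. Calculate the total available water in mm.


AWC = (FC - PWP) * d * 10
AWC = (0.38 - 0.11) * 61 * 10
AWC = 0.2700 * 61 * 10

164.7000 mm


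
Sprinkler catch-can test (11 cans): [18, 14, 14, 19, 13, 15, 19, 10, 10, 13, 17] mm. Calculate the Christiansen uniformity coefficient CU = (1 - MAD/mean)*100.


mean = 14.727273 mm
MAD = 2.611570 mm
CU = (1 - 2.611570/14.727273)*100

82.2671 %


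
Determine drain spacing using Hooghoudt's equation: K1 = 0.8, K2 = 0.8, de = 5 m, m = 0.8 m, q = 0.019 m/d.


S^2 = 8*K2*de*m/q + 4*K1*m^2/q
S^2 = 8*0.8*5*0.8/0.019 + 4*0.8*0.8^2/0.019
S = sqrt(1455.1579)

38.1465 m


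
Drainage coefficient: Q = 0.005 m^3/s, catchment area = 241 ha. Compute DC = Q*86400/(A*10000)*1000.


DC = Q * 86400 / (A * 10000) * 1000
DC = 0.005 * 86400 / (241 * 10000) * 1000
DC = 432000.0000 / 2410000

0.1793 mm/day


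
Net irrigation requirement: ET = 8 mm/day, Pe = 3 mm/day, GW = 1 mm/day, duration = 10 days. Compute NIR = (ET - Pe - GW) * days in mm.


Daily deficit = ET - Pe - GW = 8 - 3 - 1 = 4 mm/day
NIR = 4 * 10 = 40 mm

40.0000 mm


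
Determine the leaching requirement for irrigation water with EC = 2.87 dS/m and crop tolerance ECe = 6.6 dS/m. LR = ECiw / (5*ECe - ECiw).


LR = ECiw / (5*ECe - ECiw)
LR = 2.87 / (5*6.6 - 2.87)
LR = 2.87 / 30.1300

0.0953


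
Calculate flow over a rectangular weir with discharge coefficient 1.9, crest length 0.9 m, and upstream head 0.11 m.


Q = C * L * H^(3/2) = 1.9 * 0.9 * 0.11^1.5 = 1.9 * 0.9 * 0.036483

0.0624 m^3/s


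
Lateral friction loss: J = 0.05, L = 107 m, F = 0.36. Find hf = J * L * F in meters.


hf = J * L * F = 0.05 * 107 * 0.36 = 1.9260 m

1.9260 m


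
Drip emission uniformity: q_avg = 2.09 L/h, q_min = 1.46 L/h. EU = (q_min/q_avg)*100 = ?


EU = (q_min/q_avg)*100 = (1.46/2.09)*100 = 69.8565%

69.8565 %


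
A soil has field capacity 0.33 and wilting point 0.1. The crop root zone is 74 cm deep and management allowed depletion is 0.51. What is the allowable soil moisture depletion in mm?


SMD = (FC - PWP) * d * MAD * 10
SMD = (0.33 - 0.1) * 74 * 0.51 * 10
SMD = 0.2300 * 74 * 0.51 * 10

86.8020 mm


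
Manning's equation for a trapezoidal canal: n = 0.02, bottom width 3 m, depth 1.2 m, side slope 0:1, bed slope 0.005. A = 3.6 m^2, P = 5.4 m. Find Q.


R = A/P = 3.6/5.4 = 0.666667
Q = (1/0.02) * 3.6 * 0.666667^(2/3) * 0.005^0.5

9.7132 m^3/s


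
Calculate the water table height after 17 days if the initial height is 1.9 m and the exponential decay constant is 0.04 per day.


m = m0 * exp(-k*t)
m = 1.9 * exp(-0.04 * 17)
m = 1.9 * exp(-0.6800)

0.9626 m


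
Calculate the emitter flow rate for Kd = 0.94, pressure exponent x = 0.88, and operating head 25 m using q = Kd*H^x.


q = Kd * H^x = 0.94 * 25^0.88 = 0.94 * 16.989759

15.9704 L/h


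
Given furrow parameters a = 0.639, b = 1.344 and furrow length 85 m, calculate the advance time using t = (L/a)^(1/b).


t = (L/a)^(1/b)
t = (85/0.639)^(1/1.344)
t = 133.020344^(1/1.344)

38.0449 min


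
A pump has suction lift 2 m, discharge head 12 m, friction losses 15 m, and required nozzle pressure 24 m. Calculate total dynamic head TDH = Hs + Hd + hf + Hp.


TDH = Hs + Hd + hf + Hp = 2 + 12 + 15 + 24 = 53

53 m


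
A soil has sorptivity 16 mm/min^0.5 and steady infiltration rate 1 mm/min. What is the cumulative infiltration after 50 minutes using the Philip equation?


F = S*sqrt(t) + A*t
F = 16*sqrt(50) + 1*50
F = 16*7.071068 + 50

163.1371 mm


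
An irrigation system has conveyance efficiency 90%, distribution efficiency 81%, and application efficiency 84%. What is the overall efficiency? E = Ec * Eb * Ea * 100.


Ec = 0.9, Eb = 0.81, Ea = 0.84
E = 0.9 * 0.81 * 0.84 * 100 = 61.2360%

61.2360 %


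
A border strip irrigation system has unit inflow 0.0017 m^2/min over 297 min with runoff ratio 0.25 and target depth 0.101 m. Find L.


L = q*t/((1+r)*Z)
L = 0.0017*297/((1+0.25)*0.101)
L = 0.5049/0.12625

3.9992 m


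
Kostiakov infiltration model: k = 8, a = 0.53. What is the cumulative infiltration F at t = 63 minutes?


F = k * t^a = 8 * 63^0.53
F = 8 * 8.987740

71.9019 mm


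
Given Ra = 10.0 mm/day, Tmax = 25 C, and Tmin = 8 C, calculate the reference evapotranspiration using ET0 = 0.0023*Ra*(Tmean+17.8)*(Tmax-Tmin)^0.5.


Tmean = (Tmax + Tmin)/2 = (25 + 8)/2 = 16.5
ET0 = 0.0023 * 10.0 * (16.5 + 17.8) * sqrt(25 - 8)
ET0 = 0.0023 * 10.0 * 34.3 * 4.123106

3.2527 mm/day


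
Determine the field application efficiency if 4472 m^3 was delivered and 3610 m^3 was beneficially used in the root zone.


Ea = V_root / V_field * 100 = 3610 / 4472 * 100 = 80.7245%

80.7245 %


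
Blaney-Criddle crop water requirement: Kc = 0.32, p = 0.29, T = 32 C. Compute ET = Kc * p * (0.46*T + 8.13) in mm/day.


ET = Kc * p * (0.46*T + 8.13)
ET = 0.32 * 0.29 * (0.46*32 + 8.13)
ET = 0.32 * 0.29 * 22.8500

2.1205 mm/day


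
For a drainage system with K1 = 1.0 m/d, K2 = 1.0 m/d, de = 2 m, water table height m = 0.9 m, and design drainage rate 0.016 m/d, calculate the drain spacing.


S^2 = 8*K2*de*m/q + 4*K1*m^2/q
S^2 = 8*1.0*2*0.9/0.016 + 4*1.0*0.9^2/0.016
S = sqrt(1102.5000)

33.2039 m


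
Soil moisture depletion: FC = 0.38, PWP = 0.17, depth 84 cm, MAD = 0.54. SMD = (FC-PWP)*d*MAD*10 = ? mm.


SMD = (FC - PWP) * d * MAD * 10
SMD = (0.38 - 0.17) * 84 * 0.54 * 10
SMD = 0.2100 * 84 * 0.54 * 10

95.2560 mm


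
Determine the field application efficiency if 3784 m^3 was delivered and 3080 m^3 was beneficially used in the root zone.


Ea = V_root / V_field * 100 = 3080 / 3784 * 100 = 81.3953%

81.3953 %


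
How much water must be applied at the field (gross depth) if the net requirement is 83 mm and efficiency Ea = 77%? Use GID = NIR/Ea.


Ea = 77% = 0.77
GID = NIR / Ea = 83 / 0.77 = 107.7922 mm

107.7922 mm


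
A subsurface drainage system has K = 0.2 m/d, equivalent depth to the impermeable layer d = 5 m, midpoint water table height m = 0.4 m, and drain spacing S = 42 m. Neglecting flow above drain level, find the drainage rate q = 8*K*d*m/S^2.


q = 8*K*d*m/S^2
q = 8*0.2*5*0.4/42^2
q = 3.2000 / 1764

0.0018 m/d


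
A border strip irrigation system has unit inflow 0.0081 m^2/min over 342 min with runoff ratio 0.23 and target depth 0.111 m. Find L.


L = q*t/((1+r)*Z)
L = 0.0081*342/((1+0.23)*0.111)
L = 2.7702/0.13653

20.2900 m


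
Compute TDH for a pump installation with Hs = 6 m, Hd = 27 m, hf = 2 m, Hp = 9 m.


TDH = Hs + Hd + hf + Hp = 6 + 27 + 2 + 9 = 44

44 m


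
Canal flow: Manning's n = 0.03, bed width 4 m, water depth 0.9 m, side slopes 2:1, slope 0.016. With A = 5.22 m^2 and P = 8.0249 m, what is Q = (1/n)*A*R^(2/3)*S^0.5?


R = A/P = 5.22/8.0249 = 0.650475
Q = (1/0.03) * 5.22 * 0.650475^(2/3) * 0.016^0.5

16.5233 m^3/s


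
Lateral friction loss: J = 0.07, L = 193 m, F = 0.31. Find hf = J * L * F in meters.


hf = J * L * F = 0.07 * 193 * 0.31 = 4.1881 m

4.1881 m


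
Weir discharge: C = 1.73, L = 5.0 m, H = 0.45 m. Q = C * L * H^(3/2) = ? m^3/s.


Q = C * L * H^(3/2) = 1.73 * 5.0 * 0.45^1.5 = 1.73 * 5.0 * 0.301869

2.6112 m^3/s


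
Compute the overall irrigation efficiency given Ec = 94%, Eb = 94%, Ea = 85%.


Ec = 0.94, Eb = 0.94, Ea = 0.85
E = 0.94 * 0.94 * 0.85 * 100 = 75.1060%

75.1060 %


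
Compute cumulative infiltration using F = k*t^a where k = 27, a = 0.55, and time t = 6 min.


F = k * t^a = 27 * 6^0.55
F = 27 * 2.679065

72.3348 mm


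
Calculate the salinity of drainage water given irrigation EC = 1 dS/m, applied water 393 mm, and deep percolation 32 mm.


EC_dw = EC_iw * D_iw / D_dw
EC_dw = 1 * 393 / 32
EC_dw = 393 / 32

12.2812 dS/m


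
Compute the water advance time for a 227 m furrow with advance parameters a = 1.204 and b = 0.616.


t = (L/a)^(1/b)
t = (227/1.204)^(1/0.616)
t = 188.538206^(1/0.616)

4941.1740 min


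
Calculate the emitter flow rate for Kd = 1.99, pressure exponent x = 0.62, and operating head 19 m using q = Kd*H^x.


q = Kd * H^x = 1.99 * 19^0.62 = 1.99 * 6.206221

12.3504 L/h


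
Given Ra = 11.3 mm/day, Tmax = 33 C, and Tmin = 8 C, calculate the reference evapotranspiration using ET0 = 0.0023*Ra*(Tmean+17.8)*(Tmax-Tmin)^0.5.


Tmean = (Tmax + Tmin)/2 = (33 + 8)/2 = 20.5
ET0 = 0.0023 * 11.3 * (20.5 + 17.8) * sqrt(33 - 8)
ET0 = 0.0023 * 11.3 * 38.3 * 5.000000

4.9771 mm/day


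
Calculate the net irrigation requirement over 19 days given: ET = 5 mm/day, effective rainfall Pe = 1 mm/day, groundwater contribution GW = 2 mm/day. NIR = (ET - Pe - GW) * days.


Daily deficit = ET - Pe - GW = 5 - 1 - 2 = 2 mm/day
NIR = 2 * 19 = 38 mm

38.0000 mm


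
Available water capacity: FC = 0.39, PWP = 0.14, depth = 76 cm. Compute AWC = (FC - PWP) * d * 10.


AWC = (FC - PWP) * d * 10
AWC = (0.39 - 0.14) * 76 * 10
AWC = 0.2500 * 76 * 10

190.0000 mm


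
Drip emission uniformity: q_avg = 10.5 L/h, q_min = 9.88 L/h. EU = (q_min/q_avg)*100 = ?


EU = (q_min/q_avg)*100 = (9.88/10.5)*100 = 94.0952%

94.0952 %


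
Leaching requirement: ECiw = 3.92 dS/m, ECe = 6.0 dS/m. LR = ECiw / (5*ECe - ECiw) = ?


LR = ECiw / (5*ECe - ECiw)
LR = 3.92 / (5*6.0 - 3.92)
LR = 3.92 / 26.0800

0.1503


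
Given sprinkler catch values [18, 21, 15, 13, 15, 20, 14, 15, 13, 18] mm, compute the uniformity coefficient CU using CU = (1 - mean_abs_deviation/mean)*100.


mean = 16.200000 mm
MAD = 2.440000 mm
CU = (1 - 2.440000/16.200000)*100

84.9383 %


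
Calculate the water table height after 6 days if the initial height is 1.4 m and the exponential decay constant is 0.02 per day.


m = m0 * exp(-k*t)
m = 1.4 * exp(-0.02 * 6)
m = 1.4 * exp(-0.1200)

1.2417 m


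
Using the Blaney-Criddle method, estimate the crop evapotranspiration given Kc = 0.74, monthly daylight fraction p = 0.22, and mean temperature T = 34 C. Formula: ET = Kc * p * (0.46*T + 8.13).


ET = Kc * p * (0.46*T + 8.13)
ET = 0.74 * 0.22 * (0.46*34 + 8.13)
ET = 0.74 * 0.22 * 23.7700

3.8698 mm/day


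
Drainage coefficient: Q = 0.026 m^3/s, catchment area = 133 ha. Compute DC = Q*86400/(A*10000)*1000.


DC = Q * 86400 / (A * 10000) * 1000
DC = 0.026 * 86400 / (133 * 10000) * 1000
DC = 2246400.0000 / 1330000

1.6890 mm/day


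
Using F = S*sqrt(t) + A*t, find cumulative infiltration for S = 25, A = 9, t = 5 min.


F = S*sqrt(t) + A*t
F = 25*sqrt(5) + 9*5
F = 25*2.236068 + 45

100.9017 mm


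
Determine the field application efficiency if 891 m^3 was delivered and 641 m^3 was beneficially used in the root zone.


Ea = V_root / V_field * 100 = 641 / 891 * 100 = 71.9416%

71.9416 %


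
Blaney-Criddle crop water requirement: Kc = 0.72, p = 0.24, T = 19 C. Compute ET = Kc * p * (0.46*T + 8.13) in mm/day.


ET = Kc * p * (0.46*T + 8.13)
ET = 0.72 * 0.24 * (0.46*19 + 8.13)
ET = 0.72 * 0.24 * 16.8700

2.9151 mm/day


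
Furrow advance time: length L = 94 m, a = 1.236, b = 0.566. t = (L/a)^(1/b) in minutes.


t = (L/a)^(1/b)
t = (94/1.236)^(1/0.566)
t = 76.051780^(1/0.566)

2106.2737 min


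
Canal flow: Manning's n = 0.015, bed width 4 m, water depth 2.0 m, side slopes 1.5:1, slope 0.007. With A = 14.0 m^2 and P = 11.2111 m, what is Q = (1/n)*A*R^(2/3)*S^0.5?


R = A/P = 14.0/11.2111 = 1.248762
Q = (1/0.015) * 14.0 * 1.248762^(2/3) * 0.007^0.5

90.5536 m^3/s


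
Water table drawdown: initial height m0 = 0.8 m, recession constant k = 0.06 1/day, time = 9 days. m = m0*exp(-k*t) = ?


m = m0 * exp(-k*t)
m = 0.8 * exp(-0.06 * 9)
m = 0.8 * exp(-0.5400)

0.4662 m


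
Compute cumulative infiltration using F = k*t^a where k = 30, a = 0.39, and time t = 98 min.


F = k * t^a = 30 * 98^0.39
F = 30 * 5.978306

179.3492 mm


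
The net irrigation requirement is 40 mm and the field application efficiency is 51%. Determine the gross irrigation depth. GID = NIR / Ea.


Ea = 51% = 0.51
GID = NIR / Ea = 40 / 0.51 = 78.4314 mm

78.4314 mm


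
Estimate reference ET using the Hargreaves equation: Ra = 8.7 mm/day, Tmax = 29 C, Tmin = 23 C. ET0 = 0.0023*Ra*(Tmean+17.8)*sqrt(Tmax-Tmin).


Tmean = (Tmax + Tmin)/2 = (29 + 23)/2 = 26.0
ET0 = 0.0023 * 8.7 * (26.0 + 17.8) * sqrt(29 - 23)
ET0 = 0.0023 * 8.7 * 43.8 * 2.449490

2.1468 mm/day


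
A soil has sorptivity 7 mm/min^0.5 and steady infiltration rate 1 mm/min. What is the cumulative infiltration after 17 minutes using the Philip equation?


F = S*sqrt(t) + A*t
F = 7*sqrt(17) + 1*17
F = 7*4.123106 + 17

45.8617 mm


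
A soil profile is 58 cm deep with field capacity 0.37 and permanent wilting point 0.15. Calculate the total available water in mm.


AWC = (FC - PWP) * d * 10
AWC = (0.37 - 0.15) * 58 * 10
AWC = 0.2200 * 58 * 10

127.6000 mm


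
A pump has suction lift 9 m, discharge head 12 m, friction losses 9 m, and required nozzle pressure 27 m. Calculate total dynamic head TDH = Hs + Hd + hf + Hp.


TDH = Hs + Hd + hf + Hp = 9 + 12 + 9 + 27 = 57

57 m


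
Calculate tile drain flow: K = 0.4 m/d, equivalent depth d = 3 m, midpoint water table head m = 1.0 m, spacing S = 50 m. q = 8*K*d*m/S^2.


q = 8*K*d*m/S^2
q = 8*0.4*3*1.0/50^2
q = 9.6000 / 2500

0.0038 m/d


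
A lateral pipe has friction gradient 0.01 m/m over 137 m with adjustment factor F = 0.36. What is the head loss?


hf = J * L * F = 0.01 * 137 * 0.36 = 0.4932 m

0.4932 m


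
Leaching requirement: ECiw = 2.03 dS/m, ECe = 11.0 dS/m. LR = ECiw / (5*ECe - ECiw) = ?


LR = ECiw / (5*ECe - ECiw)
LR = 2.03 / (5*11.0 - 2.03)
LR = 2.03 / 52.9700

0.0383


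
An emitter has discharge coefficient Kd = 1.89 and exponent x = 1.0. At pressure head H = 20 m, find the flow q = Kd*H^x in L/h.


q = Kd * H^x = 1.89 * 20^1.0 = 1.89 * 20.000000

37.8000 L/h


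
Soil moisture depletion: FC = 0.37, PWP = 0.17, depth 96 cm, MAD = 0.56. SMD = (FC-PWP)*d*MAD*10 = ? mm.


SMD = (FC - PWP) * d * MAD * 10
SMD = (0.37 - 0.17) * 96 * 0.56 * 10
SMD = 0.2000 * 96 * 0.56 * 10

107.5200 mm


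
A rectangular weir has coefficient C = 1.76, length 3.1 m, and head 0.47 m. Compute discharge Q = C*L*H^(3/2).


Q = C * L * H^(3/2) = 1.76 * 3.1 * 0.47^1.5 = 1.76 * 3.1 * 0.322216

1.7580 m^3/s


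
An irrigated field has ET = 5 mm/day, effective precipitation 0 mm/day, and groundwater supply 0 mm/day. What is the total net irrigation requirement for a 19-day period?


Daily deficit = ET - Pe - GW = 5 - 0 - 0 = 5 mm/day
NIR = 5 * 19 = 95 mm

95.0000 mm


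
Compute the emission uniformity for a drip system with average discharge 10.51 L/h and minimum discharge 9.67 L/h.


EU = (q_min/q_avg)*100 = (9.67/10.51)*100 = 92.0076%

92.0076 %


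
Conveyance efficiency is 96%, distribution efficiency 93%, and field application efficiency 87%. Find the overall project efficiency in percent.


Ec = 0.96, Eb = 0.93, Ea = 0.87
E = 0.96 * 0.93 * 0.87 * 100 = 77.6736%

77.6736 %


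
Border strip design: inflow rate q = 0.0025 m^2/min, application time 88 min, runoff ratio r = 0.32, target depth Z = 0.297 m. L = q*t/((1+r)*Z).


L = q*t/((1+r)*Z)
L = 0.0025*88/((1+0.32)*0.297)
L = 0.22/0.39204

0.5612 m


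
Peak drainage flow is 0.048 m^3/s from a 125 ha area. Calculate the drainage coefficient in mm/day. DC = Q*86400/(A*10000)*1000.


DC = Q * 86400 / (A * 10000) * 1000
DC = 0.048 * 86400 / (125 * 10000) * 1000
DC = 4147200.0000 / 1250000

3.3178 mm/day


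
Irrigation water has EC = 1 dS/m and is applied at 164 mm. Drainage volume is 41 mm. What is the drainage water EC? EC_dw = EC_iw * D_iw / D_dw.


EC_dw = EC_iw * D_iw / D_dw
EC_dw = 1 * 164 / 41
EC_dw = 164 / 41

4.0000 dS/m


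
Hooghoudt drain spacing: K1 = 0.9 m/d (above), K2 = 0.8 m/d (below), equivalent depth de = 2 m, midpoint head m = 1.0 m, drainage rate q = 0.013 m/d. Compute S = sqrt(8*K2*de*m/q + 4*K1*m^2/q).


S^2 = 8*K2*de*m/q + 4*K1*m^2/q
S^2 = 8*0.8*2*1.0/0.013 + 4*0.9*1.0^2/0.013
S = sqrt(1261.5385)

35.5181 m


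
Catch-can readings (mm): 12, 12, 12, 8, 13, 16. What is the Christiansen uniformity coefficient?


mean = 12.166667 mm
MAD = 1.555556 mm
CU = (1 - 1.555556/12.166667)*100

87.2146 %


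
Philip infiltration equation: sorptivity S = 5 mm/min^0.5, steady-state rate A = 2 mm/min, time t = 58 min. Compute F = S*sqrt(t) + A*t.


F = S*sqrt(t) + A*t
F = 5*sqrt(58) + 2*58
F = 5*7.615773 + 116

154.0789 mm


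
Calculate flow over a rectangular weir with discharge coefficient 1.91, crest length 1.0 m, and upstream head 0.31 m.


Q = C * L * H^(3/2) = 1.91 * 1.0 * 0.31^1.5 = 1.91 * 1.0 * 0.172601

0.3297 m^3/s


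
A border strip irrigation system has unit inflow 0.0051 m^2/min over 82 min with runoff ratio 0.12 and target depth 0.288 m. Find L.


L = q*t/((1+r)*Z)
L = 0.0051*82/((1+0.12)*0.288)
L = 0.4182/0.32256

1.2965 m


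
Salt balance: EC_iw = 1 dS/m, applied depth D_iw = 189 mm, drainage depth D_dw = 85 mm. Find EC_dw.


EC_dw = EC_iw * D_iw / D_dw
EC_dw = 1 * 189 / 85
EC_dw = 189 / 85

2.2235 dS/m


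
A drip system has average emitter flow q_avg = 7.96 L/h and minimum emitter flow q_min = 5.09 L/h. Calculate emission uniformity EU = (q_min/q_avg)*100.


EU = (q_min/q_avg)*100 = (5.09/7.96)*100 = 63.9447%

63.9447 %


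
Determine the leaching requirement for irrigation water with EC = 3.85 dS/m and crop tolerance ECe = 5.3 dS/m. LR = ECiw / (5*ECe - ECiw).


LR = ECiw / (5*ECe - ECiw)
LR = 3.85 / (5*5.3 - 3.85)
LR = 3.85 / 22.6500

0.1700


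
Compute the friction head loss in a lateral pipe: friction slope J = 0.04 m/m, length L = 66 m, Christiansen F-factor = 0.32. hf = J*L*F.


hf = J * L * F = 0.04 * 66 * 0.32 = 0.8448 m

0.8448 m


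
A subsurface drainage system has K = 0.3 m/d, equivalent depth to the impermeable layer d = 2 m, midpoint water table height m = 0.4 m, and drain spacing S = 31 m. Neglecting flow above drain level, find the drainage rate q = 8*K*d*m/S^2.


q = 8*K*d*m/S^2
q = 8*0.3*2*0.4/31^2
q = 1.9200 / 961

0.0020 m/d


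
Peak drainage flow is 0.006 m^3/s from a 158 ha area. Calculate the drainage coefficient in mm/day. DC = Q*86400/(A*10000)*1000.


DC = Q * 86400 / (A * 10000) * 1000
DC = 0.006 * 86400 / (158 * 10000) * 1000
DC = 518400.0000 / 1580000

0.3281 mm/day


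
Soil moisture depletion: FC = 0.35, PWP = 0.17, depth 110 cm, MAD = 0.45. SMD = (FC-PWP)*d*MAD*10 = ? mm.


SMD = (FC - PWP) * d * MAD * 10
SMD = (0.35 - 0.17) * 110 * 0.45 * 10
SMD = 0.1800 * 110 * 0.45 * 10

89.1000 mm


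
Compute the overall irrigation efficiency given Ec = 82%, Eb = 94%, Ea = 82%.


Ec = 0.82, Eb = 0.94, Ea = 0.82
E = 0.82 * 0.94 * 0.82 * 100 = 63.2056%

63.2056 %


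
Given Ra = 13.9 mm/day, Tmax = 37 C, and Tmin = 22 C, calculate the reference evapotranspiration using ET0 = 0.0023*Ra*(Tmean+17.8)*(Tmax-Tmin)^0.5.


Tmean = (Tmax + Tmin)/2 = (37 + 22)/2 = 29.5
ET0 = 0.0023 * 13.9 * (29.5 + 17.8) * sqrt(37 - 22)
ET0 = 0.0023 * 13.9 * 47.3 * 3.872983

5.8567 mm/day


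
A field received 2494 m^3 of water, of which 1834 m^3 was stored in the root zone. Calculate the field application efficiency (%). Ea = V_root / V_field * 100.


Ea = V_root / V_field * 100 = 1834 / 2494 * 100 = 73.5365%

73.5365 %


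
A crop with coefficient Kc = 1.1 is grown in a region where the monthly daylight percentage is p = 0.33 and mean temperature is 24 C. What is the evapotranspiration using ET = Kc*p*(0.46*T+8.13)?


ET = Kc * p * (0.46*T + 8.13)
ET = 1.1 * 0.33 * (0.46*24 + 8.13)
ET = 1.1 * 0.33 * 19.1700

6.9587 mm/day


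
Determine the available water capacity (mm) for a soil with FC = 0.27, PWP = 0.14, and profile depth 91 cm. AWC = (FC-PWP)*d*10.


AWC = (FC - PWP) * d * 10
AWC = (0.27 - 0.14) * 91 * 10
AWC = 0.1300 * 91 * 10

118.3000 mm


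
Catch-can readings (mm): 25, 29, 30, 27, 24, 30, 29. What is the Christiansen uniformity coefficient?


mean = 27.714286 mm
MAD = 2.040816 mm
CU = (1 - 2.040816/27.714286)*100

92.6362 %


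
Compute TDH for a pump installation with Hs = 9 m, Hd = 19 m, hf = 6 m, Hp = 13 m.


TDH = Hs + Hd + hf + Hp = 9 + 19 + 6 + 13 = 47

47 m


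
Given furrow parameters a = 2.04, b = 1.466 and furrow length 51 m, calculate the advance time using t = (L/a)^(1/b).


t = (L/a)^(1/b)
t = (51/2.04)^(1/1.466)
t = 25.000000^(1/1.466)

8.9862 min


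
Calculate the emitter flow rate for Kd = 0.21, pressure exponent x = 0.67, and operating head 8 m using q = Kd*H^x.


q = Kd * H^x = 0.21 * 8^0.67 = 0.21 * 4.027822

0.8458 L/h


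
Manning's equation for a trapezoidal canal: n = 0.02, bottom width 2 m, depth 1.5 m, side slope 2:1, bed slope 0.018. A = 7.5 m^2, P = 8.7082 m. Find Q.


R = A/P = 7.5/8.7082 = 0.861257
Q = (1/0.02) * 7.5 * 0.861257^(2/3) * 0.018^0.5

45.5431 m^3/s


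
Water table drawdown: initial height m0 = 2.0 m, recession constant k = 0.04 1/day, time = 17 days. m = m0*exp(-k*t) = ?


m = m0 * exp(-k*t)
m = 2.0 * exp(-0.04 * 17)
m = 2.0 * exp(-0.6800)

1.0132 m


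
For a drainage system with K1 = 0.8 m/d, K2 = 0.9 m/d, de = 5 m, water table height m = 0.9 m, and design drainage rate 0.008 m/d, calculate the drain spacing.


S^2 = 8*K2*de*m/q + 4*K1*m^2/q
S^2 = 8*0.9*5*0.9/0.008 + 4*0.8*0.9^2/0.008
S = sqrt(4374.0000)

66.1362 m


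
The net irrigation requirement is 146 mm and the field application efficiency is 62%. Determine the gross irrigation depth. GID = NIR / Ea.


Ea = 62% = 0.62
GID = NIR / Ea = 146 / 0.62 = 235.4839 mm

235.4839 mm


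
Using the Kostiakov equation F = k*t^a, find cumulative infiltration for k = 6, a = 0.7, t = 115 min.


F = k * t^a = 6 * 115^0.7
F = 6 * 27.700556

166.2033 mm


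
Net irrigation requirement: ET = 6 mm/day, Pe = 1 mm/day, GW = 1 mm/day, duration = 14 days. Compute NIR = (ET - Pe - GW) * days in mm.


Daily deficit = ET - Pe - GW = 6 - 1 - 1 = 4 mm/day
NIR = 4 * 14 = 56 mm

56.0000 mm


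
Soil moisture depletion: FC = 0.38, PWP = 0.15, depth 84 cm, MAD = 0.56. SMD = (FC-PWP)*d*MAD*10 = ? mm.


SMD = (FC - PWP) * d * MAD * 10
SMD = (0.38 - 0.15) * 84 * 0.56 * 10
SMD = 0.2300 * 84 * 0.56 * 10

108.1920 mm


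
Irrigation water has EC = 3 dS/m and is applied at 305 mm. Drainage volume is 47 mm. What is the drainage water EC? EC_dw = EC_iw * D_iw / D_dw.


EC_dw = EC_iw * D_iw / D_dw
EC_dw = 3 * 305 / 47
EC_dw = 915 / 47

19.4681 dS/m


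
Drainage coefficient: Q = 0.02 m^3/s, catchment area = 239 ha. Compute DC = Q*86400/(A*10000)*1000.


DC = Q * 86400 / (A * 10000) * 1000
DC = 0.02 * 86400 / (239 * 10000) * 1000
DC = 1728000.0000 / 2390000

0.7230 mm/day


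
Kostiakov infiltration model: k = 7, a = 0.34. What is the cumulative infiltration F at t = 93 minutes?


F = k * t^a = 7 * 93^0.34
F = 7 * 4.669649

32.6875 mm


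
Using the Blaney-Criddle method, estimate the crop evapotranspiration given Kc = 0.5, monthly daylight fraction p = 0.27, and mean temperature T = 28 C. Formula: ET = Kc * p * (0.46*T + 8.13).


ET = Kc * p * (0.46*T + 8.13)
ET = 0.5 * 0.27 * (0.46*28 + 8.13)
ET = 0.5 * 0.27 * 21.0100

2.8364 mm/day


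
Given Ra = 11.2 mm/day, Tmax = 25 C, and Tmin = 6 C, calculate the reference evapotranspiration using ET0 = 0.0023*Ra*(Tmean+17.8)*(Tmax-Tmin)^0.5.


Tmean = (Tmax + Tmin)/2 = (25 + 6)/2 = 15.5
ET0 = 0.0023 * 11.2 * (15.5 + 17.8) * sqrt(25 - 6)
ET0 = 0.0023 * 11.2 * 33.3 * 4.358899

3.7391 mm/day


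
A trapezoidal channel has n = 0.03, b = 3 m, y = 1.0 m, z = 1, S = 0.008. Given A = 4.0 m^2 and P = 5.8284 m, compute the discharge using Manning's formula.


R = A/P = 4.0/5.8284 = 0.686295
Q = (1/0.03) * 4.0 * 0.686295^(2/3) * 0.008^0.5

9.2788 m^3/s


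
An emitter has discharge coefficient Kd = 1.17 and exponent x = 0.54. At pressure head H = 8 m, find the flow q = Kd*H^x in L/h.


q = Kd * H^x = 1.17 * 8^0.54 = 1.17 * 3.073750

3.5963 L/h


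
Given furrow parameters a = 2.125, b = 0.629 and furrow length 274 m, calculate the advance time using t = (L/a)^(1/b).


t = (L/a)^(1/b)
t = (274/2.125)^(1/0.629)
t = 128.941176^(1/0.629)

2265.4455 min


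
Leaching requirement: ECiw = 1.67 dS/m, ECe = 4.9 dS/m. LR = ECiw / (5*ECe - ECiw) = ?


LR = ECiw / (5*ECe - ECiw)
LR = 1.67 / (5*4.9 - 1.67)
LR = 1.67 / 22.8300

0.0731


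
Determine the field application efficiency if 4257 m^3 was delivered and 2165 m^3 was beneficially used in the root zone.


Ea = V_root / V_field * 100 = 2165 / 4257 * 100 = 50.8574%

50.8574 %


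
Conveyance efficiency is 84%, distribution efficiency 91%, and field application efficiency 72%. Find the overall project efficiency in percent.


Ec = 0.84, Eb = 0.91, Ea = 0.72
E = 0.84 * 0.91 * 0.72 * 100 = 55.0368%

55.0368 %


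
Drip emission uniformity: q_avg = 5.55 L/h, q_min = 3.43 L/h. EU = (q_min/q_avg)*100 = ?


EU = (q_min/q_avg)*100 = (3.43/5.55)*100 = 61.8018%

61.8018 %


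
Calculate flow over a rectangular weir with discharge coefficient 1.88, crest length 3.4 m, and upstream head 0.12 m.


Q = C * L * H^(3/2) = 1.88 * 3.4 * 0.12^1.5 = 1.88 * 3.4 * 0.041569

0.2657 m^3/s


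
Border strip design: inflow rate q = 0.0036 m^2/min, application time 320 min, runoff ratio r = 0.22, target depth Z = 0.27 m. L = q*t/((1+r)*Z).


L = q*t/((1+r)*Z)
L = 0.0036*320/((1+0.22)*0.27)
L = 1.152/0.3294

3.4973 m


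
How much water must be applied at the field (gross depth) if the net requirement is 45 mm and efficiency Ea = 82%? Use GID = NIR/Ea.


Ea = 82% = 0.82
GID = NIR / Ea = 45 / 0.82 = 54.8780 mm

54.8780 mm


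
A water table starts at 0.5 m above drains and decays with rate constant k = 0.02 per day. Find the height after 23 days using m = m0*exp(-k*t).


m = m0 * exp(-k*t)
m = 0.5 * exp(-0.02 * 23)
m = 0.5 * exp(-0.4600)

0.3156 m


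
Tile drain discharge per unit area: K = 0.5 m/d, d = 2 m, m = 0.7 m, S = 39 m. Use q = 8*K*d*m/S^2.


q = 8*K*d*m/S^2
q = 8*0.5*2*0.7/39^2
q = 5.6000 / 1521

0.0037 m/d


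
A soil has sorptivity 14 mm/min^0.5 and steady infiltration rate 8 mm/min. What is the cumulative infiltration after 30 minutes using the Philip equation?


F = S*sqrt(t) + A*t
F = 14*sqrt(30) + 8*30
F = 14*5.477226 + 240

316.6812 mm


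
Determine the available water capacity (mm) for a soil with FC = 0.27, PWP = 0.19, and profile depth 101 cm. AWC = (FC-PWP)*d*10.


AWC = (FC - PWP) * d * 10
AWC = (0.27 - 0.19) * 101 * 10
AWC = 0.0800 * 101 * 10

80.8000 mm


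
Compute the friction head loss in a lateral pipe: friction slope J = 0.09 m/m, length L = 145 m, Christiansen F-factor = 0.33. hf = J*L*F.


hf = J * L * F = 0.09 * 145 * 0.33 = 4.3065 m

4.3065 m


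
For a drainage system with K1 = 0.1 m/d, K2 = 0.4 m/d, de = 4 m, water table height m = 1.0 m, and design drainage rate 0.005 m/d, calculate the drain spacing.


S^2 = 8*K2*de*m/q + 4*K1*m^2/q
S^2 = 8*0.4*4*1.0/0.005 + 4*0.1*1.0^2/0.005
S = sqrt(2640.0000)

51.3809 m


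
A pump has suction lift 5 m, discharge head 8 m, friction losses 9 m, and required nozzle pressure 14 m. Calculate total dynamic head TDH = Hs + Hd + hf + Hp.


TDH = Hs + Hd + hf + Hp = 5 + 8 + 9 + 14 = 36

36 m


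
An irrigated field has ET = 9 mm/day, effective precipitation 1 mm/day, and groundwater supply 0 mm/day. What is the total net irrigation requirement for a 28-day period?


Daily deficit = ET - Pe - GW = 9 - 1 - 0 = 8 mm/day
NIR = 8 * 28 = 224 mm

224.0000 mm


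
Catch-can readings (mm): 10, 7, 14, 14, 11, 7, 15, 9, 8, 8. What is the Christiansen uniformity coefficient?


mean = 10.300000 mm
MAD = 2.560000 mm
CU = (1 - 2.560000/10.300000)*100

75.1456 %


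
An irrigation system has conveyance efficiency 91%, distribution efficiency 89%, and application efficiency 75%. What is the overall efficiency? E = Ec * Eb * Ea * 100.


Ec = 0.91, Eb = 0.89, Ea = 0.75
E = 0.91 * 0.89 * 0.75 * 100 = 60.7425%

60.7425 %


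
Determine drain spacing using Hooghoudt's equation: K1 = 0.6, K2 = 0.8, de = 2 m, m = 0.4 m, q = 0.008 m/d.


S^2 = 8*K2*de*m/q + 4*K1*m^2/q
S^2 = 8*0.8*2*0.4/0.008 + 4*0.6*0.4^2/0.008
S = sqrt(688.0000)

26.2298 m


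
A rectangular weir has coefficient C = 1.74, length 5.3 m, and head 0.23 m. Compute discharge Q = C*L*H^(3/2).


Q = C * L * H^(3/2) = 1.74 * 5.3 * 0.23^1.5 = 1.74 * 5.3 * 0.110304

1.0172 m^3/s


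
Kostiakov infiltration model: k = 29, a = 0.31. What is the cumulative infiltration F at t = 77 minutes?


F = k * t^a = 29 * 77^0.31
F = 29 * 3.844254

111.4834 mm


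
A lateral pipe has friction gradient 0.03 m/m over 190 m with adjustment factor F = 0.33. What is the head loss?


hf = J * L * F = 0.03 * 190 * 0.33 = 1.8810 m

1.8810 m


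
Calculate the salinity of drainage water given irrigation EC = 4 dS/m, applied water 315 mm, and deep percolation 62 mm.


EC_dw = EC_iw * D_iw / D_dw
EC_dw = 4 * 315 / 62
EC_dw = 1260 / 62

20.3226 dS/m


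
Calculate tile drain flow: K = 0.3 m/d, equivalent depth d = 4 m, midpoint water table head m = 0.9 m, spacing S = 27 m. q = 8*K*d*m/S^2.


q = 8*K*d*m/S^2
q = 8*0.3*4*0.9/27^2
q = 8.6400 / 729

0.0119 m/d


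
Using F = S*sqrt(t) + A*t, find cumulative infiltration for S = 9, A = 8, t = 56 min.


F = S*sqrt(t) + A*t
F = 9*sqrt(56) + 8*56
F = 9*7.483315 + 448

515.3498 mm


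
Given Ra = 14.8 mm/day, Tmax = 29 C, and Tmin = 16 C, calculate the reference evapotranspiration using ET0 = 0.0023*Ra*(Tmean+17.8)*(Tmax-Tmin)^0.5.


Tmean = (Tmax + Tmin)/2 = (29 + 16)/2 = 22.5
ET0 = 0.0023 * 14.8 * (22.5 + 17.8) * sqrt(29 - 16)
ET0 = 0.0023 * 14.8 * 40.3 * 3.605551

4.9461 mm/day


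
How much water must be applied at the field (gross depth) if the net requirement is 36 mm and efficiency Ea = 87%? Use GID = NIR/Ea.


Ea = 87% = 0.87
GID = NIR / Ea = 36 / 0.87 = 41.3793 mm

41.3793 mm


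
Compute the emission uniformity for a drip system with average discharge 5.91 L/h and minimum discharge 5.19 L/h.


EU = (q_min/q_avg)*100 = (5.19/5.91)*100 = 87.8173%

87.8173 %


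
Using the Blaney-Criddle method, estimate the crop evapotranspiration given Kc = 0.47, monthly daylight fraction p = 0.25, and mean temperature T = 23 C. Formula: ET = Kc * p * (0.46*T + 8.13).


ET = Kc * p * (0.46*T + 8.13)
ET = 0.47 * 0.25 * (0.46*23 + 8.13)
ET = 0.47 * 0.25 * 18.7100

2.1984 mm/day


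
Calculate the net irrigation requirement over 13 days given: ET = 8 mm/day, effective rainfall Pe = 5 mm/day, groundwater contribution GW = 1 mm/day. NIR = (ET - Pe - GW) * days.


Daily deficit = ET - Pe - GW = 8 - 5 - 1 = 2 mm/day
NIR = 2 * 13 = 26 mm

26.0000 mm


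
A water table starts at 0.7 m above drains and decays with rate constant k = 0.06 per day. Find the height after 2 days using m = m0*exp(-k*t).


m = m0 * exp(-k*t)
m = 0.7 * exp(-0.06 * 2)
m = 0.7 * exp(-0.1200)

0.6208 m


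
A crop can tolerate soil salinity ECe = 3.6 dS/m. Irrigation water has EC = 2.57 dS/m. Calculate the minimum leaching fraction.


LR = ECiw / (5*ECe - ECiw)
LR = 2.57 / (5*3.6 - 2.57)
LR = 2.57 / 15.4300

0.1666


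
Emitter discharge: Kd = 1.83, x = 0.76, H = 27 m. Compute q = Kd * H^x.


q = Kd * H^x = 1.83 * 27^0.76 = 1.83 * 12.241551

22.4020 L/h


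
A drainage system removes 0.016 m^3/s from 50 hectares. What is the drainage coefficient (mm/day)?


DC = Q * 86400 / (A * 10000) * 1000
DC = 0.016 * 86400 / (50 * 10000) * 1000
DC = 1382400.0000 / 500000

2.7648 mm/day


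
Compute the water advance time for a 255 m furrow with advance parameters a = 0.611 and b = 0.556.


t = (L/a)^(1/b)
t = (255/0.611)^(1/0.556)
t = 417.348609^(1/0.556)

51656.8173 min


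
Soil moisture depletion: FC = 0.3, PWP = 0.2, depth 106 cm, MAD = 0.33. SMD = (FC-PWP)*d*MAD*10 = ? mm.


SMD = (FC - PWP) * d * MAD * 10
SMD = (0.3 - 0.2) * 106 * 0.33 * 10
SMD = 0.1000 * 106 * 0.33 * 10

34.9800 mm


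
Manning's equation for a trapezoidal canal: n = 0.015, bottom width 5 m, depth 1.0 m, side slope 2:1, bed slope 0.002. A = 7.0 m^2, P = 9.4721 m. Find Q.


R = A/P = 7.0/9.4721 = 0.739012
Q = (1/0.015) * 7.0 * 0.739012^(2/3) * 0.002^0.5

17.0591 m^3/s


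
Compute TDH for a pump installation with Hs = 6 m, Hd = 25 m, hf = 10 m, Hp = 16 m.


TDH = Hs + Hd + hf + Hp = 6 + 25 + 10 + 16 = 57

57 m


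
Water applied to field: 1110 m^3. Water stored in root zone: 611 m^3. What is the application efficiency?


Ea = V_root / V_field * 100 = 611 / 1110 * 100 = 55.0450%

55.0450 %


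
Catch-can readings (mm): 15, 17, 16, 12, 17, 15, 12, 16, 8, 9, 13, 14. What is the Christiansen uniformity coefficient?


mean = 13.666667 mm
MAD = 2.388889 mm
CU = (1 - 2.388889/13.666667)*100

82.5203 %


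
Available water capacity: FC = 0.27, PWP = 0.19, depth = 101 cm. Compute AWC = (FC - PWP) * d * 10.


AWC = (FC - PWP) * d * 10
AWC = (0.27 - 0.19) * 101 * 10
AWC = 0.0800 * 101 * 10

80.8000 mm


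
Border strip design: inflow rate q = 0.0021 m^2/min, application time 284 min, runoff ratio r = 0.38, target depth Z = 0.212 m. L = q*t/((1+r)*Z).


L = q*t/((1+r)*Z)
L = 0.0021*284/((1+0.38)*0.212)
L = 0.5964/0.29256

2.0386 m


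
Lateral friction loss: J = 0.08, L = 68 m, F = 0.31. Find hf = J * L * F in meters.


hf = J * L * F = 0.08 * 68 * 0.31 = 1.6864 m

1.6864 m


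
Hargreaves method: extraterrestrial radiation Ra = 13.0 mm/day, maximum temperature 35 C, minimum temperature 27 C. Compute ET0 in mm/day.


Tmean = (Tmax + Tmin)/2 = (35 + 27)/2 = 31.0
ET0 = 0.0023 * 13.0 * (31.0 + 17.8) * sqrt(35 - 27)
ET0 = 0.0023 * 13.0 * 48.8 * 2.828427

4.1270 mm/day


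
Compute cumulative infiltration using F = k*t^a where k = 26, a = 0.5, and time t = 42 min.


F = k * t^a = 26 * 42^0.5
F = 26 * 6.480741

168.4993 mm


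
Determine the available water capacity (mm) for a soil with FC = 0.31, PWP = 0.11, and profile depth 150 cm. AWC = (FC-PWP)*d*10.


AWC = (FC - PWP) * d * 10
AWC = (0.31 - 0.11) * 150 * 10
AWC = 0.2000 * 150 * 10

300.0000 mm


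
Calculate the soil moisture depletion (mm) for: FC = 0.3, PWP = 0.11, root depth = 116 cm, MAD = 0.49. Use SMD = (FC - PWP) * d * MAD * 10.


SMD = (FC - PWP) * d * MAD * 10
SMD = (0.3 - 0.11) * 116 * 0.49 * 10
SMD = 0.1900 * 116 * 0.49 * 10

107.9960 mm


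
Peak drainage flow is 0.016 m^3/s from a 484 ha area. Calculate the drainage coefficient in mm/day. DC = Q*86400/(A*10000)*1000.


DC = Q * 86400 / (A * 10000) * 1000
DC = 0.016 * 86400 / (484 * 10000) * 1000
DC = 1382400.0000 / 4840000

0.2856 mm/day


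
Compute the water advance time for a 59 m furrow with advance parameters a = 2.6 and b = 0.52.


t = (L/a)^(1/b)
t = (59/2.6)^(1/0.52)
t = 22.692308^(1/0.52)

405.0037 min


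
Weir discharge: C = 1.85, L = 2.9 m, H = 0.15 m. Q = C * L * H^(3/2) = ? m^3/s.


Q = C * L * H^(3/2) = 1.85 * 2.9 * 0.15^1.5 = 1.85 * 2.9 * 0.058095

0.3117 m^3/s


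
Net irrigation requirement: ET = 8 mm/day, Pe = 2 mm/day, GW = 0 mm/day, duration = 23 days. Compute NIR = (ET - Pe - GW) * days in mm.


Daily deficit = ET - Pe - GW = 8 - 2 - 0 = 6 mm/day
NIR = 6 * 23 = 138 mm

138.0000 mm


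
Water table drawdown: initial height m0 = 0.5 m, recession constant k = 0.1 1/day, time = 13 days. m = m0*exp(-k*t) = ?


m = m0 * exp(-k*t)
m = 0.5 * exp(-0.1 * 13)
m = 0.5 * exp(-1.3000)

0.1363 m


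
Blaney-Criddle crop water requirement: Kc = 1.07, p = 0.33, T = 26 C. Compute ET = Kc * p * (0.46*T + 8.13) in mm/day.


ET = Kc * p * (0.46*T + 8.13)
ET = 1.07 * 0.33 * (0.46*26 + 8.13)
ET = 1.07 * 0.33 * 20.0900

7.0938 mm/day


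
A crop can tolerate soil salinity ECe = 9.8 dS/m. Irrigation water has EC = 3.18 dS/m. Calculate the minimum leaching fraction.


LR = ECiw / (5*ECe - ECiw)
LR = 3.18 / (5*9.8 - 3.18)
LR = 3.18 / 45.8200

0.0694


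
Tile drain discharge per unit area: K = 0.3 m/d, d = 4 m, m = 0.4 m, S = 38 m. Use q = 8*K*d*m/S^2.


q = 8*K*d*m/S^2
q = 8*0.3*4*0.4/38^2
q = 3.8400 / 1444

0.0027 m/d


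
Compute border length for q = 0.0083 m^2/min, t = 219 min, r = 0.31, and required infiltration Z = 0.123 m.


L = q*t/((1+r)*Z)
L = 0.0083*219/((1+0.31)*0.123)
L = 1.8177/0.16113

11.2810 m


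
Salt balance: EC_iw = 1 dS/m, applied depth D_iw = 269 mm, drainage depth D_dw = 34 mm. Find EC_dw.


EC_dw = EC_iw * D_iw / D_dw
EC_dw = 1 * 269 / 34
EC_dw = 269 / 34

7.9118 dS/m


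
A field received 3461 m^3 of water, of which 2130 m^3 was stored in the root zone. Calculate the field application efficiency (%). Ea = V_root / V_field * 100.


Ea = V_root / V_field * 100 = 2130 / 3461 * 100 = 61.5429%

61.5429 %


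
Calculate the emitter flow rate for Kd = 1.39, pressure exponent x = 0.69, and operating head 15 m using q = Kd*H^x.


q = Kd * H^x = 1.39 * 15^0.69 = 1.39 * 6.478925

9.0057 L/h


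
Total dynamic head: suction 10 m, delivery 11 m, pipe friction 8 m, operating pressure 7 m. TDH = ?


TDH = Hs + Hd + hf + Hp = 10 + 11 + 8 + 7 = 36

36 m


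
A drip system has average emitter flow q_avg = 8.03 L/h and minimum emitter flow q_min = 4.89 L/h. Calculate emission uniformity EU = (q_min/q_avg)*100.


EU = (q_min/q_avg)*100 = (4.89/8.03)*100 = 60.8966%

60.8966 %


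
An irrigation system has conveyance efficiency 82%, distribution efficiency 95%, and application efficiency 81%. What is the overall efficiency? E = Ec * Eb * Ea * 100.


Ec = 0.82, Eb = 0.95, Ea = 0.81
E = 0.82 * 0.95 * 0.81 * 100 = 63.0990%

63.0990 %


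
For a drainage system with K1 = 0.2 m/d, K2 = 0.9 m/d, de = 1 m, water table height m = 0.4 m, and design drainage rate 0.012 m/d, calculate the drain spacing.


S^2 = 8*K2*de*m/q + 4*K1*m^2/q
S^2 = 8*0.9*1*0.4/0.012 + 4*0.2*0.4^2/0.012
S = sqrt(250.6667)

15.8325 m


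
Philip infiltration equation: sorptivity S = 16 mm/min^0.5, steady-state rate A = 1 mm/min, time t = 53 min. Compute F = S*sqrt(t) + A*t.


F = S*sqrt(t) + A*t
F = 16*sqrt(53) + 1*53
F = 16*7.280110 + 53

169.4818 mm


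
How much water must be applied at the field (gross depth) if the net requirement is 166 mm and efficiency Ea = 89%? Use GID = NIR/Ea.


Ea = 89% = 0.89
GID = NIR / Ea = 166 / 0.89 = 186.5169 mm

186.5169 mm


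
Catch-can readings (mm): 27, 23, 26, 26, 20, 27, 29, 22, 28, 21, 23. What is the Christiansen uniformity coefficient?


mean = 24.727273 mm
MAD = 2.661157 mm
CU = (1 - 2.661157/24.727273)*100

89.2380 %
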